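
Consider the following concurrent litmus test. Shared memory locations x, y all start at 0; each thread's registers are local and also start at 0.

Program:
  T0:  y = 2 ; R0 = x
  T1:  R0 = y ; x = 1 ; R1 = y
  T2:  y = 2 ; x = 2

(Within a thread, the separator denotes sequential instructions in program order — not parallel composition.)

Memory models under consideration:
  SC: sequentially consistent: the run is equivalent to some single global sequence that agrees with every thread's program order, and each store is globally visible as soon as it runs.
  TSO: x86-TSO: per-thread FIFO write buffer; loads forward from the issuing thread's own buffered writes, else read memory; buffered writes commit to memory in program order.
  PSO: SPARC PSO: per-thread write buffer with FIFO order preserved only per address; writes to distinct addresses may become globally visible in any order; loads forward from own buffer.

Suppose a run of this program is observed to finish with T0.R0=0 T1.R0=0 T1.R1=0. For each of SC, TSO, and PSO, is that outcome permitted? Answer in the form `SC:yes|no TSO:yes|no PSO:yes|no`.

outcome vector order: (T0.R0,T1.R0,T1.R1)
SC: 8 outcomes — {0/0/2; 0/2/2; 1/0/0; 1/0/2; 1/2/2; 2/0/0; 2/0/2; 2/2/2}
TSO: 9 outcomes — {0/0/0; 0/0/2; 0/2/2; 1/0/0; 1/0/2; 1/2/2; 2/0/0; 2/0/2; 2/2/2}
PSO: 9 outcomes — {0/0/0; 0/0/2; 0/2/2; 1/0/0; 1/0/2; 1/2/2; 2/0/0; 2/0/2; 2/2/2}
target 0/0/0 ∈ {TSO,PSO}

SC:no TSO:yes PSO:yes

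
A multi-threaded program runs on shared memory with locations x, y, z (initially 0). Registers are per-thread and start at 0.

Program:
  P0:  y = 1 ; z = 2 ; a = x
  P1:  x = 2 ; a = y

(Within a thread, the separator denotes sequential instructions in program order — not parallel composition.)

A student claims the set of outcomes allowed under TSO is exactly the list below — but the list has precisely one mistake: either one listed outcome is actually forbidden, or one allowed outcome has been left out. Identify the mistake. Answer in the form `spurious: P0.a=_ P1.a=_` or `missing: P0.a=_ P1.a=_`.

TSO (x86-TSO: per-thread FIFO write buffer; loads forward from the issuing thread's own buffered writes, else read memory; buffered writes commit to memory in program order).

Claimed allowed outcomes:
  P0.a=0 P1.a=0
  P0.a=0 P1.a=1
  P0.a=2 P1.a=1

outcome vector order: (P0.a,P1.a)
TSO (4): 0/0 0/1 2/0 2/1
TSO∖claimed = {2/0}

missing: P0.a=2 P1.a=0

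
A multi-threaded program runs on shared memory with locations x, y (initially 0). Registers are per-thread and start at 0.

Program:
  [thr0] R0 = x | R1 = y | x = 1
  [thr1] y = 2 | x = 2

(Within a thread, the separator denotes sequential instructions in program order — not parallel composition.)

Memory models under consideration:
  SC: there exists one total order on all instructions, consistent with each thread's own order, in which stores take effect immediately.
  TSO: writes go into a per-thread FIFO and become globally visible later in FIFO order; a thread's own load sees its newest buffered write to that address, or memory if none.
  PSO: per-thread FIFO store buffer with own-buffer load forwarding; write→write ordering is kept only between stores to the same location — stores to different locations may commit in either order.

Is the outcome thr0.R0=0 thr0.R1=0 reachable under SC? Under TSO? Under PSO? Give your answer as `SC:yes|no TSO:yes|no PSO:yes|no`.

SC:yes TSO:yes PSO:yes

outcome vector order: (thr0.R0,thr0.R1)
[SC] allowed = {(0,0), (0,2), (2,2)}
[TSO] allowed = {(0,0), (0,2), (2,2)}
[PSO] allowed = {(0,0), (0,2), (2,0), (2,2)}
target (0,0) ∈ {SC,TSO,PSO}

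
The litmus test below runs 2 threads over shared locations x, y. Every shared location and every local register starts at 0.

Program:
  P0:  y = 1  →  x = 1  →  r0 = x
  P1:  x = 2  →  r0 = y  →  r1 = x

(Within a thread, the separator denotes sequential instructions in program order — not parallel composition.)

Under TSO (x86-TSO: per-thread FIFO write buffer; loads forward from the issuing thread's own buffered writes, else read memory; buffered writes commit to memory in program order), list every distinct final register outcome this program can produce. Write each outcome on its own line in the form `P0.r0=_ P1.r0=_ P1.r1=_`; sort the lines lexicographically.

outcome vector order: (P0.r0,P1.r0,P1.r1)
|TSO outcomes| = 6

P0.r0=1 P1.r0=0 P1.r1=1
P0.r0=1 P1.r0=0 P1.r1=2
P0.r0=1 P1.r0=1 P1.r1=1
P0.r0=1 P1.r0=1 P1.r1=2
P0.r0=2 P1.r0=0 P1.r1=2
P0.r0=2 P1.r0=1 P1.r1=2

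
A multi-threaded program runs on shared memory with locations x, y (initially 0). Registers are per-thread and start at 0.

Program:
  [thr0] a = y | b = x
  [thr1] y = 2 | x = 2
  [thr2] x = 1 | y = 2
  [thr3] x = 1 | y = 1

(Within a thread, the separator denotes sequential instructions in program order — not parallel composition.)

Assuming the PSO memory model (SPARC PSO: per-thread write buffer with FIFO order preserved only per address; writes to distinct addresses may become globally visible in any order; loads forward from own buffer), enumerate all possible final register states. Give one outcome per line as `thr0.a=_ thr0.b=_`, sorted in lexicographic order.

outcome vector order: (thr0.a,thr0.b)
|PSO outcomes| = 9

thr0.a=0 thr0.b=0
thr0.a=0 thr0.b=1
thr0.a=0 thr0.b=2
thr0.a=1 thr0.b=0
thr0.a=1 thr0.b=1
thr0.a=1 thr0.b=2
thr0.a=2 thr0.b=0
thr0.a=2 thr0.b=1
thr0.a=2 thr0.b=2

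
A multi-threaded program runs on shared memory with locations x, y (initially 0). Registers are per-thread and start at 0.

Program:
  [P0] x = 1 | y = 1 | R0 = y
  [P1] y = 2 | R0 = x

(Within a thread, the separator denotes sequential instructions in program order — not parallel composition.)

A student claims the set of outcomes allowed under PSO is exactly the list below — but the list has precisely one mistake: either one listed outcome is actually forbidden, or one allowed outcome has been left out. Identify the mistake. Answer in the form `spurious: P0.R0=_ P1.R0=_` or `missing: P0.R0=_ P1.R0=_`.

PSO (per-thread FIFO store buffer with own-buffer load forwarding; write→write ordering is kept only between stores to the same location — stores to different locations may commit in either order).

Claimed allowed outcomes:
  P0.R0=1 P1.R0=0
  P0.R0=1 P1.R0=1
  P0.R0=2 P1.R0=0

missing: P0.R0=2 P1.R0=1

outcome vector order: (P0.R0,P1.R0)
under PSO → 10 11 20 21
PSO∖claimed = {21}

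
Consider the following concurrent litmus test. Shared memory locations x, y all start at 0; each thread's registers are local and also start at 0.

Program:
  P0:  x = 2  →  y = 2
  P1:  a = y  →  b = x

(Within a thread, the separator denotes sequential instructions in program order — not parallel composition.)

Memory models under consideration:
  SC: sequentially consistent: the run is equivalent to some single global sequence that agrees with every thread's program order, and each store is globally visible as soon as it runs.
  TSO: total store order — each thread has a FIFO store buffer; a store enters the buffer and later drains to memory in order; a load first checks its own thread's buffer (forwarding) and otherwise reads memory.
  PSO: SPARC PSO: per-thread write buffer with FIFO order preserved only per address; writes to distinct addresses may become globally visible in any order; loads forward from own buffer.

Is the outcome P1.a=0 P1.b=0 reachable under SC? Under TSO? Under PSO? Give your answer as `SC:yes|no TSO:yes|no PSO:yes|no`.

outcome vector order: (P1.a,P1.b)
SC (3): (0,0) (0,2) (2,2)
TSO (3): (0,0) (0,2) (2,2)
PSO (4): (0,0) (0,2) (2,0) (2,2)
target (0,0) ∈ {SC,TSO,PSO}

SC:yes TSO:yes PSO:yes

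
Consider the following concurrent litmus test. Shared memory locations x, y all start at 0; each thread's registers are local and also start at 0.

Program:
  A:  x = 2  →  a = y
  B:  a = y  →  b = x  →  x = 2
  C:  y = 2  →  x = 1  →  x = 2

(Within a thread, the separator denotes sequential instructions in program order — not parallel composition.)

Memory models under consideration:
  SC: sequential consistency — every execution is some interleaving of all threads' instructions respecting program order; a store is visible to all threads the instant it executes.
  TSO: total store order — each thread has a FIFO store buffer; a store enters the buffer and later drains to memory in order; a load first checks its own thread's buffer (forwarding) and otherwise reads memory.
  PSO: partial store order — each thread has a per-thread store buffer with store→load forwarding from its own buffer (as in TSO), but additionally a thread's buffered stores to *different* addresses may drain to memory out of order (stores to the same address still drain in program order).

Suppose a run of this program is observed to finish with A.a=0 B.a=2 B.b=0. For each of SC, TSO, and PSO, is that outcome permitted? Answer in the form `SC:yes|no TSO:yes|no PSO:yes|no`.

outcome vector order: (A.a,B.a,B.b)
SC (11): <0 0 0> <0 0 1> <0 0 2> <0 2 1> <0 2 2> <2 0 0> <2 0 1> <2 0 2> <2 2 0> <2 2 1> <2 2 2>
TSO (12): <0 0 0> <0 0 1> <0 0 2> <0 2 0> <0 2 1> <0 2 2> <2 0 0> <2 0 1> <2 0 2> <2 2 0> <2 2 1> <2 2 2>
PSO (12): <0 0 0> <0 0 1> <0 0 2> <0 2 0> <0 2 1> <0 2 2> <2 0 0> <2 0 1> <2 0 2> <2 2 0> <2 2 1> <2 2 2>
target <0 2 0> ∈ {TSO,PSO}

SC:no TSO:yes PSO:yes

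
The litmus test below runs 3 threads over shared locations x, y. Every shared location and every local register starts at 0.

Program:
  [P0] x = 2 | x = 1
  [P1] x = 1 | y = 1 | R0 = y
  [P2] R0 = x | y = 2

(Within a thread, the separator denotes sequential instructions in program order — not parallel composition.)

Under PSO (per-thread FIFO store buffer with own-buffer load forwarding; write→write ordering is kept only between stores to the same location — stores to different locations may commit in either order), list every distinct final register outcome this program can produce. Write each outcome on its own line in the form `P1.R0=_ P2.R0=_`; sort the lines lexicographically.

P1.R0=1 P2.R0=0
P1.R0=1 P2.R0=1
P1.R0=1 P2.R0=2
P1.R0=2 P2.R0=0
P1.R0=2 P2.R0=1
P1.R0=2 P2.R0=2

outcome vector order: (P1.R0,P2.R0)
|PSO outcomes| = 6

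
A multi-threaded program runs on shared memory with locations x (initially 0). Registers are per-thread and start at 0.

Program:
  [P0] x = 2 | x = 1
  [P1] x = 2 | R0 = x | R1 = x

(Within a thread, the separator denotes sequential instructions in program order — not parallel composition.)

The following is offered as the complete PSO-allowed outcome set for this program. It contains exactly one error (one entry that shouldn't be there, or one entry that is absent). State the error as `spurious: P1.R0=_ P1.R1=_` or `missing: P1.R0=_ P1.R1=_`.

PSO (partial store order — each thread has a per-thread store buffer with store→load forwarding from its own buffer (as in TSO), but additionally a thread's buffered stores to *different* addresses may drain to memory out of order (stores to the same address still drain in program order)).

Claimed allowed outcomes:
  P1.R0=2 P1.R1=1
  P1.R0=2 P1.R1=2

outcome vector order: (P1.R0,P1.R1)
under PSO → 1/1 2/1 2/2
PSO∖claimed = {1/1}

missing: P1.R0=1 P1.R1=1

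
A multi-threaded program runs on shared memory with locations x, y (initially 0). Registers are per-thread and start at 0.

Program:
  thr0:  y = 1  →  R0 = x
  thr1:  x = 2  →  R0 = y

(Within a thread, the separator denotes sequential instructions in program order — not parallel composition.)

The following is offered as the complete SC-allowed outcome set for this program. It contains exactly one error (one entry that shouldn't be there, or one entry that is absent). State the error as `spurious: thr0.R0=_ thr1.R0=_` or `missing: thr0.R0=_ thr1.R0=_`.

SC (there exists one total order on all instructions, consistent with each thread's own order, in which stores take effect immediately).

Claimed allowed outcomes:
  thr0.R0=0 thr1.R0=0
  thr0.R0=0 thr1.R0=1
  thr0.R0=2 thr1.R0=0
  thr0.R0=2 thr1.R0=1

outcome vector order: (thr0.R0,thr1.R0)
SC (3): 0/1; 2/0; 2/1
claimed∖SC = {0/0}

spurious: thr0.R0=0 thr1.R0=0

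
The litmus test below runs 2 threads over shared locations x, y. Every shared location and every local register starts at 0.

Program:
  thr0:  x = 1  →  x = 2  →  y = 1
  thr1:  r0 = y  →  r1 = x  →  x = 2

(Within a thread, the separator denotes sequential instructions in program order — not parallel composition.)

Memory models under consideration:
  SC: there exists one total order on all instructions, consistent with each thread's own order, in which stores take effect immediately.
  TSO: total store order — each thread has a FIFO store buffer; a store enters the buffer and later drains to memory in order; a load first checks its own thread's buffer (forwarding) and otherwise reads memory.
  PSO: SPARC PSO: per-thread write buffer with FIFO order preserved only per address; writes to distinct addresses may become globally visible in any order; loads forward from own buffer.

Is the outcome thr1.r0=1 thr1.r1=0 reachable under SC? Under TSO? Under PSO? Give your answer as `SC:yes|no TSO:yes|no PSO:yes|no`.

outcome vector order: (thr1.r0,thr1.r1)
under SC → (0,0) (0,1) (0,2) (1,2)
under TSO → (0,0) (0,1) (0,2) (1,2)
under PSO → (0,0) (0,1) (0,2) (1,0) (1,1) (1,2)
target (1,0) ∈ {PSO}

SC:no TSO:no PSO:yes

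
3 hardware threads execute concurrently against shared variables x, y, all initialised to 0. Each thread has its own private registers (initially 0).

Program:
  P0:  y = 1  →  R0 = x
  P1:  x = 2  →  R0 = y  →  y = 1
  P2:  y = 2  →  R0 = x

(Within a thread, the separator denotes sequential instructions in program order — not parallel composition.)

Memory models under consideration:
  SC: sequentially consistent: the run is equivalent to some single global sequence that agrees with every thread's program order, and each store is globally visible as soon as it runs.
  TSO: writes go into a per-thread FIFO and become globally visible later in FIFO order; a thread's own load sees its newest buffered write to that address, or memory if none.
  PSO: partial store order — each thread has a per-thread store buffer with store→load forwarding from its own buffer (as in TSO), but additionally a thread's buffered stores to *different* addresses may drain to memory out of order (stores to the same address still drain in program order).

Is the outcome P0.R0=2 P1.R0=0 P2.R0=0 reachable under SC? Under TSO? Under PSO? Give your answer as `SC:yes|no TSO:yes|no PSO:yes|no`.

outcome vector order: (P0.R0,P1.R0,P2.R0)
SC (9): (0,1,0); (0,1,2); (0,2,0); (0,2,2); (2,0,2); (2,1,0); (2,1,2); (2,2,0); (2,2,2)
TSO (12): (0,0,0); (0,0,2); (0,1,0); (0,1,2); (0,2,0); (0,2,2); (2,0,0); (2,0,2); (2,1,0); (2,1,2); (2,2,0); (2,2,2)
PSO (12): (0,0,0); (0,0,2); (0,1,0); (0,1,2); (0,2,0); (0,2,2); (2,0,0); (2,0,2); (2,1,0); (2,1,2); (2,2,0); (2,2,2)
target (2,0,0) ∈ {TSO,PSO}

SC:no TSO:yes PSO:yes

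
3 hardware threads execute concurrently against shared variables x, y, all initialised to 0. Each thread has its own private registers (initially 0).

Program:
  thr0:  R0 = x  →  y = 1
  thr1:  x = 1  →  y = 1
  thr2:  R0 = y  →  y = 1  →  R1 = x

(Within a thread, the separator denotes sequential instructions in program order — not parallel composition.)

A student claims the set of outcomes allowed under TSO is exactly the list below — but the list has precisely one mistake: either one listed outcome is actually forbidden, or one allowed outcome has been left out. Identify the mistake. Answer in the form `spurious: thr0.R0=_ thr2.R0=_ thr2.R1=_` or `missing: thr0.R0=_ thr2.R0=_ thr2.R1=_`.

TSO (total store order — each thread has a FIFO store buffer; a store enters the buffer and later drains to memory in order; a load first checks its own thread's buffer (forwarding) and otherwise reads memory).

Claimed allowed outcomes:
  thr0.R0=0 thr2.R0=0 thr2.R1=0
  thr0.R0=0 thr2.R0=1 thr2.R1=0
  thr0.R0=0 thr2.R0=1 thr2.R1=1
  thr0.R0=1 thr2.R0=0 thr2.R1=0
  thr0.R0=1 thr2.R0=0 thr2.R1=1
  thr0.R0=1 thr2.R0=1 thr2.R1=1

outcome vector order: (thr0.R0,thr2.R0,thr2.R1)
[TSO] allowed = {<0 0 0>; <0 0 1>; <0 1 0>; <0 1 1>; <1 0 0>; <1 0 1>; <1 1 1>}
TSO∖claimed = {<0 0 1>}

missing: thr0.R0=0 thr2.R0=0 thr2.R1=1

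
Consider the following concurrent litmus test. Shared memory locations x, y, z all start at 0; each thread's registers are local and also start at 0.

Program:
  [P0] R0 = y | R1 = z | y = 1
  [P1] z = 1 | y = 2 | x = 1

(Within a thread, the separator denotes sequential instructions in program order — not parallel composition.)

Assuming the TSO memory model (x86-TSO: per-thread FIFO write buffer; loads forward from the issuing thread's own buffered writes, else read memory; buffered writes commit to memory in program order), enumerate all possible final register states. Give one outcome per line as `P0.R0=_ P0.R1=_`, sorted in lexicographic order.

outcome vector order: (P0.R0,P0.R1)
|TSO outcomes| = 3

P0.R0=0 P0.R1=0
P0.R0=0 P0.R1=1
P0.R0=2 P0.R1=1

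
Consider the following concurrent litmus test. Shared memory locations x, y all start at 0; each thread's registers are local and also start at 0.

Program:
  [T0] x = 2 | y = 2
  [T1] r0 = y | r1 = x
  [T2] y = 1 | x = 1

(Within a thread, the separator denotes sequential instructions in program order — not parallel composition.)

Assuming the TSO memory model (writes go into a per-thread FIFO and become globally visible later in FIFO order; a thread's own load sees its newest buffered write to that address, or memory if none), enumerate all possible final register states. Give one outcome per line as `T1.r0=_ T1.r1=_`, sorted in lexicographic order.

T1.r0=0 T1.r1=0
T1.r0=0 T1.r1=1
T1.r0=0 T1.r1=2
T1.r0=1 T1.r1=0
T1.r0=1 T1.r1=1
T1.r0=1 T1.r1=2
T1.r0=2 T1.r1=1
T1.r0=2 T1.r1=2

outcome vector order: (T1.r0,T1.r1)
|TSO outcomes| = 8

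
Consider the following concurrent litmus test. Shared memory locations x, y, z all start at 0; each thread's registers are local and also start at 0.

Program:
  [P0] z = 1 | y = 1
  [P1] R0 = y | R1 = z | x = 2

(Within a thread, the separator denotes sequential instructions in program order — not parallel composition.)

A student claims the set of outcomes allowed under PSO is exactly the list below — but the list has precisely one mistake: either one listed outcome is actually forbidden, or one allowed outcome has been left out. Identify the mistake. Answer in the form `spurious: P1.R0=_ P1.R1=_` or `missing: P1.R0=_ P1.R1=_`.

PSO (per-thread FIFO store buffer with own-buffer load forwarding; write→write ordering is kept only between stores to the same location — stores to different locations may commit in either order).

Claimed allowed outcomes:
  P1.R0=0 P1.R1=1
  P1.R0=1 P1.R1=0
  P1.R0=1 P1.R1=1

outcome vector order: (P1.R0,P1.R1)
[PSO] allowed = {00 01 10 11}
PSO∖claimed = {00}

missing: P1.R0=0 P1.R1=0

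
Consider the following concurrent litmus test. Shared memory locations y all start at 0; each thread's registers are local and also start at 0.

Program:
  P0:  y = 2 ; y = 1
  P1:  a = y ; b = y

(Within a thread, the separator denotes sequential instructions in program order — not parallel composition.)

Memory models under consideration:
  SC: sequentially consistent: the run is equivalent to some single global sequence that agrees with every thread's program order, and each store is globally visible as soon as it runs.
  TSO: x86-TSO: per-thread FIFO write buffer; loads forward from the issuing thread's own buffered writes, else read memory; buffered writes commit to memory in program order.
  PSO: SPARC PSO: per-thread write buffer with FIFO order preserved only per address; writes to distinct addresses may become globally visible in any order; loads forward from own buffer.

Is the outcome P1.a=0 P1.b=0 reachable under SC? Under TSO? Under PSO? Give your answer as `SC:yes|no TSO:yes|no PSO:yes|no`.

outcome vector order: (P1.a,P1.b)
[SC] allowed = {0/0 0/1 0/2 1/1 2/1 2/2}
[TSO] allowed = {0/0 0/1 0/2 1/1 2/1 2/2}
[PSO] allowed = {0/0 0/1 0/2 1/1 2/1 2/2}
target 0/0 ∈ {SC,TSO,PSO}

SC:yes TSO:yes PSO:yes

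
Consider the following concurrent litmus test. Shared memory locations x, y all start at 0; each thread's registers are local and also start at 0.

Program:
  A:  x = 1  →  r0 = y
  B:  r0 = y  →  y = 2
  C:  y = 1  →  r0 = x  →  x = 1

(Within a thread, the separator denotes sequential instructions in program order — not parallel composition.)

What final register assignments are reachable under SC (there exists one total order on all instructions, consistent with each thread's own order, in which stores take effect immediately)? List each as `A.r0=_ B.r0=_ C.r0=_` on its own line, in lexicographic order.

A.r0=0 B.r0=0 C.r0=1
A.r0=0 B.r0=1 C.r0=1
A.r0=1 B.r0=0 C.r0=0
A.r0=1 B.r0=0 C.r0=1
A.r0=1 B.r0=1 C.r0=0
A.r0=1 B.r0=1 C.r0=1
A.r0=2 B.r0=0 C.r0=0
A.r0=2 B.r0=0 C.r0=1
A.r0=2 B.r0=1 C.r0=0
A.r0=2 B.r0=1 C.r0=1

outcome vector order: (A.r0,B.r0,C.r0)
|SC outcomes| = 10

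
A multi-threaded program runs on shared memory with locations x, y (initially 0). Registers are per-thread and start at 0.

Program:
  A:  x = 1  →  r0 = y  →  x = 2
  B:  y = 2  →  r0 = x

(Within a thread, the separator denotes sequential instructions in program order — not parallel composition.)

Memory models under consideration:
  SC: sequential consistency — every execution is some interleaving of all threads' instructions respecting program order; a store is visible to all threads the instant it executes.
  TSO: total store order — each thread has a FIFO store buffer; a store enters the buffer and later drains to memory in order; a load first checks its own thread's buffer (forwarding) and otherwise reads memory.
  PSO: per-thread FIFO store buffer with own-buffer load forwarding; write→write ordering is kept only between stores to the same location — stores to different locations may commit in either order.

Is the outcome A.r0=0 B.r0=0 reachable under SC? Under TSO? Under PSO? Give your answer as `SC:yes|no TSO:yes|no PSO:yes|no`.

outcome vector order: (A.r0,B.r0)
[SC] allowed = {(0,1); (0,2); (2,0); (2,1); (2,2)}
[TSO] allowed = {(0,0); (0,1); (0,2); (2,0); (2,1); (2,2)}
[PSO] allowed = {(0,0); (0,1); (0,2); (2,0); (2,1); (2,2)}
target (0,0) ∈ {TSO,PSO}

SC:no TSO:yes PSO:yes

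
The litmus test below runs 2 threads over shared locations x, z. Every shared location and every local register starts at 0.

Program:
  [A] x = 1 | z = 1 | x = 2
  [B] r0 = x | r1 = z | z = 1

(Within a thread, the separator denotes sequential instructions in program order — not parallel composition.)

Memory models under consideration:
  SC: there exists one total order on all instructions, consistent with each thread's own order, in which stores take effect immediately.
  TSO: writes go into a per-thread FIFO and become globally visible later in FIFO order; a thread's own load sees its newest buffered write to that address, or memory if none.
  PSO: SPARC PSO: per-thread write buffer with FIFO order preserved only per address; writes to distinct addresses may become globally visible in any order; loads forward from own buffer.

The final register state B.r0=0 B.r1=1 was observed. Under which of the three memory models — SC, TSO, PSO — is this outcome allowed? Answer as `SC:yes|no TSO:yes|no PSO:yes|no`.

outcome vector order: (B.r0,B.r1)
[SC] allowed = {(0,0) (0,1) (1,0) (1,1) (2,1)}
[TSO] allowed = {(0,0) (0,1) (1,0) (1,1) (2,1)}
[PSO] allowed = {(0,0) (0,1) (1,0) (1,1) (2,0) (2,1)}
target (0,1) ∈ {SC,TSO,PSO}

SC:yes TSO:yes PSO:yes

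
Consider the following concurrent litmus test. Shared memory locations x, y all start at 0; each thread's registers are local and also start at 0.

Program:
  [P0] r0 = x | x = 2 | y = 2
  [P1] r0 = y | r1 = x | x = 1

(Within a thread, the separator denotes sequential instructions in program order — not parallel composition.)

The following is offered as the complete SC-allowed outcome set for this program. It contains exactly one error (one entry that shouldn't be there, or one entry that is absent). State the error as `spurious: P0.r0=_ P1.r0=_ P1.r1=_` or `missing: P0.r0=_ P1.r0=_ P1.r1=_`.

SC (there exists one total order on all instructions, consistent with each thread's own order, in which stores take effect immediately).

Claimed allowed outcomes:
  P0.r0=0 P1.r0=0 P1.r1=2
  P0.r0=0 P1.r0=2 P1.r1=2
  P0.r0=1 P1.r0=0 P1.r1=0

missing: P0.r0=0 P1.r0=0 P1.r1=0

outcome vector order: (P0.r0,P1.r0,P1.r1)
SC: 4 outcomes — {(0,0,0) (0,0,2) (0,2,2) (1,0,0)}
SC∖claimed = {(0,0,0)}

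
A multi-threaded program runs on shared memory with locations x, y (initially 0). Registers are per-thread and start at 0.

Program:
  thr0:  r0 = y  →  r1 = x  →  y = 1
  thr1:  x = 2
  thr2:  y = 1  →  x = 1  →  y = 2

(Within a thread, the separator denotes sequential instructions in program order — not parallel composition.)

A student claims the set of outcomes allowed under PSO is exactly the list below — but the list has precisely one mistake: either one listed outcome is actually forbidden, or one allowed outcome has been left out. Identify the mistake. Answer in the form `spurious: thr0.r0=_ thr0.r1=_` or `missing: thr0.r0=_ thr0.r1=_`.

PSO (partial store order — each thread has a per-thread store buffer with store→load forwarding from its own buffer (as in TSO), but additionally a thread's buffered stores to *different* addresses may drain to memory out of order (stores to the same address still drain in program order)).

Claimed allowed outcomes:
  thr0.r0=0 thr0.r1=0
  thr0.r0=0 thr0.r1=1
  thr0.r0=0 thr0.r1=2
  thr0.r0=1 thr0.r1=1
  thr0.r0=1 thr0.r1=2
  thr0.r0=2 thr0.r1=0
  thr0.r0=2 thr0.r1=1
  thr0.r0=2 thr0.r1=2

missing: thr0.r0=1 thr0.r1=0

outcome vector order: (thr0.r0,thr0.r1)
under PSO → 00 01 02 10 11 12 20 21 22
PSO∖claimed = {10}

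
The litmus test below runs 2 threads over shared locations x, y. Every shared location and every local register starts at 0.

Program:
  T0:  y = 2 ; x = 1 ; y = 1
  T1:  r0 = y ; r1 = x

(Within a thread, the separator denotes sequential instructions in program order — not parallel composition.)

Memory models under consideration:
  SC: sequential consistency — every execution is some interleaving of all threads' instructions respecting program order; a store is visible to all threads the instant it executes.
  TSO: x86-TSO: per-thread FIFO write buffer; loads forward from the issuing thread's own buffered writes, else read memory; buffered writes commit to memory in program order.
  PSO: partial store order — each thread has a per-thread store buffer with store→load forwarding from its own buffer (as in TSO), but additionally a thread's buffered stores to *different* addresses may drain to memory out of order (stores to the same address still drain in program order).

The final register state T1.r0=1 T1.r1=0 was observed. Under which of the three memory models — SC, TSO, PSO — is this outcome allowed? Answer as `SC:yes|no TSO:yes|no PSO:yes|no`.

outcome vector order: (T1.r0,T1.r1)
under SC → <0 0> <0 1> <1 1> <2 0> <2 1>
under TSO → <0 0> <0 1> <1 1> <2 0> <2 1>
under PSO → <0 0> <0 1> <1 0> <1 1> <2 0> <2 1>
target <1 0> ∈ {PSO}

SC:no TSO:no PSO:yes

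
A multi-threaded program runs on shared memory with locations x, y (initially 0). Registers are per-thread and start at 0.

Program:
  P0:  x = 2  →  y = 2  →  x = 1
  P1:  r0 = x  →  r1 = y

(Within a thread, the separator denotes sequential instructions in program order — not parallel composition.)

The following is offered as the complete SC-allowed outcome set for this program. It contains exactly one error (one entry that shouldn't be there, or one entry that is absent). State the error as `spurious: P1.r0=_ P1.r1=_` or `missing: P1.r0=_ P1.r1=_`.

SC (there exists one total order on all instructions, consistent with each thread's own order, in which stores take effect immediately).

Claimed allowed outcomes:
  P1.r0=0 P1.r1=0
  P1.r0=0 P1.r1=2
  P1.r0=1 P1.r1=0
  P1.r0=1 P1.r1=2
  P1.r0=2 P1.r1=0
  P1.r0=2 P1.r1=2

outcome vector order: (P1.r0,P1.r1)
SC (5): (0,0), (0,2), (1,2), (2,0), (2,2)
claimed∖SC = {(1,0)}

spurious: P1.r0=1 P1.r1=0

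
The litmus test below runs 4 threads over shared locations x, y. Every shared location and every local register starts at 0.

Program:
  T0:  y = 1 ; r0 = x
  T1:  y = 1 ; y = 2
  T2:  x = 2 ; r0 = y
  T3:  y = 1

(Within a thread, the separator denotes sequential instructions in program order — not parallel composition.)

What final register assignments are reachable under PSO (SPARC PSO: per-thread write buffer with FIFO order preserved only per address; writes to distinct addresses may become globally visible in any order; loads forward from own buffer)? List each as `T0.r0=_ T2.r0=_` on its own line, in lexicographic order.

outcome vector order: (T0.r0,T2.r0)
|PSO outcomes| = 6

T0.r0=0 T2.r0=0
T0.r0=0 T2.r0=1
T0.r0=0 T2.r0=2
T0.r0=2 T2.r0=0
T0.r0=2 T2.r0=1
T0.r0=2 T2.r0=2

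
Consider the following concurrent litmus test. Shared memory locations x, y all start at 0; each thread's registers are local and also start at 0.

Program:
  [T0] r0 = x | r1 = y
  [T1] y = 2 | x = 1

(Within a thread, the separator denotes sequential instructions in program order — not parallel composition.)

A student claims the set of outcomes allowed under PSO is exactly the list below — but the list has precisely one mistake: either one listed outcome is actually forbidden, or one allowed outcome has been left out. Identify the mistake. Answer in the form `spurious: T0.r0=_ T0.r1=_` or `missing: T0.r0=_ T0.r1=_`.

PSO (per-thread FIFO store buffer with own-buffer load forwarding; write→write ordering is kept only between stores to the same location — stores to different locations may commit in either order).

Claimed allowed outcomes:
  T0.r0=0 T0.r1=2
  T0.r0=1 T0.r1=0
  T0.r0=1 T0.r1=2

outcome vector order: (T0.r0,T0.r1)
[PSO] allowed = {(0,0); (0,2); (1,0); (1,2)}
PSO∖claimed = {(0,0)}

missing: T0.r0=0 T0.r1=0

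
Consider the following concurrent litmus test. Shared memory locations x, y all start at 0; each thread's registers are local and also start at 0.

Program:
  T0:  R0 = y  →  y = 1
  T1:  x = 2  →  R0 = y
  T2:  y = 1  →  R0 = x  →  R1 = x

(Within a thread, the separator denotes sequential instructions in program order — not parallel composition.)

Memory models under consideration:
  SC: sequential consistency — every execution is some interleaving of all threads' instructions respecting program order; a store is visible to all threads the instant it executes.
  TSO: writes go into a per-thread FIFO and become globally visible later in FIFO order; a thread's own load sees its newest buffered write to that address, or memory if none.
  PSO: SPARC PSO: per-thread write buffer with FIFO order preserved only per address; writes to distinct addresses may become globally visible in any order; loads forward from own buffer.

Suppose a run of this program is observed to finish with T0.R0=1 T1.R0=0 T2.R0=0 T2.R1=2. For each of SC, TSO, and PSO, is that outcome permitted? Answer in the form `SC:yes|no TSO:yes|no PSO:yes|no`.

SC:no TSO:yes PSO:yes

outcome vector order: (T0.R0,T1.R0,T2.R0,T2.R1)
[SC] allowed = {0022 0100 0102 0122 1022 1100 1102 1122}
[TSO] allowed = {0000 0002 0022 0100 0102 0122 1000 1002 1022 1100 1102 1122}
[PSO] allowed = {0000 0002 0022 0100 0102 0122 1000 1002 1022 1100 1102 1122}
target 1002 ∈ {TSO,PSO}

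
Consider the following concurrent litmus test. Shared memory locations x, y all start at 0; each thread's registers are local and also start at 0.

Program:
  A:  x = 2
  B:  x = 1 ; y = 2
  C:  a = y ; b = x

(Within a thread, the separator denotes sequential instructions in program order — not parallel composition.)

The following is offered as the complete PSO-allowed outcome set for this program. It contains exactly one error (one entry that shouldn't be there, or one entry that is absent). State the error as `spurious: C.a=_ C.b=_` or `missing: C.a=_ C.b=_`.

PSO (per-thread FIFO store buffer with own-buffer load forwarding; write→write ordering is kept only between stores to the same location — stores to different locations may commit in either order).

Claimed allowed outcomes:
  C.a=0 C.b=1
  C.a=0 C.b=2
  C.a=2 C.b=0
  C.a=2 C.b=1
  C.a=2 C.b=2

outcome vector order: (C.a,C.b)
[PSO] allowed = {00, 01, 02, 20, 21, 22}
PSO∖claimed = {00}

missing: C.a=0 C.b=0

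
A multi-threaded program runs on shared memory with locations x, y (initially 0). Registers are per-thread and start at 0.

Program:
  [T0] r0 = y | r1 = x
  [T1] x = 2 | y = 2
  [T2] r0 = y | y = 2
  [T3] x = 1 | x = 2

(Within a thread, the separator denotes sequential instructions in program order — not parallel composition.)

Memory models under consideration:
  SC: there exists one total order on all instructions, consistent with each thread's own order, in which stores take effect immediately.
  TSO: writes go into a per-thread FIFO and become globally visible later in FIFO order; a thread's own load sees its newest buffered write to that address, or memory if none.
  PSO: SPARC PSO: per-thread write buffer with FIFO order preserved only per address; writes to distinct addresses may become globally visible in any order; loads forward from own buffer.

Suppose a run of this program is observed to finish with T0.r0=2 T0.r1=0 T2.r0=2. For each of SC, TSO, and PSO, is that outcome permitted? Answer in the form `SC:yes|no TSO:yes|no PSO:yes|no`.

outcome vector order: (T0.r0,T0.r1,T2.r0)
SC: 11 outcomes — {000; 002; 010; 012; 020; 022; 200; 210; 212; 220; 222}
TSO: 11 outcomes — {000; 002; 010; 012; 020; 022; 200; 210; 212; 220; 222}
PSO: 12 outcomes — {000; 002; 010; 012; 020; 022; 200; 202; 210; 212; 220; 222}
target 202 ∈ {PSO}

SC:no TSO:no PSO:yes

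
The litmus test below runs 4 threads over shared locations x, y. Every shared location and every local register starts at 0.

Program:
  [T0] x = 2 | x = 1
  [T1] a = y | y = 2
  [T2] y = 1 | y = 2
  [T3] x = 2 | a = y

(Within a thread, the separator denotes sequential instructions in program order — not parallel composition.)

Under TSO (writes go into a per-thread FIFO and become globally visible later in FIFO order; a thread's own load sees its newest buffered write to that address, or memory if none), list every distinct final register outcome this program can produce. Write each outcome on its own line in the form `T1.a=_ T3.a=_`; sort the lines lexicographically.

T1.a=0 T3.a=0
T1.a=0 T3.a=1
T1.a=0 T3.a=2
T1.a=1 T3.a=0
T1.a=1 T3.a=1
T1.a=1 T3.a=2
T1.a=2 T3.a=0
T1.a=2 T3.a=1
T1.a=2 T3.a=2

outcome vector order: (T1.a,T3.a)
|TSO outcomes| = 9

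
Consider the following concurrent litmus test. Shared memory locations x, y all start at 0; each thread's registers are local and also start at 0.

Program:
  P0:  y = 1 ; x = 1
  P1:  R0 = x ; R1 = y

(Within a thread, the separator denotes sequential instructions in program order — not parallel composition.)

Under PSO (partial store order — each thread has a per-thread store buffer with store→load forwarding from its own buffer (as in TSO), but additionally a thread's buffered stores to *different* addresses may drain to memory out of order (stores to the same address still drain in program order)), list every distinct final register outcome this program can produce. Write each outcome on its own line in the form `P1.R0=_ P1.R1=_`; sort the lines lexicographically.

outcome vector order: (P1.R0,P1.R1)
|PSO outcomes| = 4

P1.R0=0 P1.R1=0
P1.R0=0 P1.R1=1
P1.R0=1 P1.R1=0
P1.R0=1 P1.R1=1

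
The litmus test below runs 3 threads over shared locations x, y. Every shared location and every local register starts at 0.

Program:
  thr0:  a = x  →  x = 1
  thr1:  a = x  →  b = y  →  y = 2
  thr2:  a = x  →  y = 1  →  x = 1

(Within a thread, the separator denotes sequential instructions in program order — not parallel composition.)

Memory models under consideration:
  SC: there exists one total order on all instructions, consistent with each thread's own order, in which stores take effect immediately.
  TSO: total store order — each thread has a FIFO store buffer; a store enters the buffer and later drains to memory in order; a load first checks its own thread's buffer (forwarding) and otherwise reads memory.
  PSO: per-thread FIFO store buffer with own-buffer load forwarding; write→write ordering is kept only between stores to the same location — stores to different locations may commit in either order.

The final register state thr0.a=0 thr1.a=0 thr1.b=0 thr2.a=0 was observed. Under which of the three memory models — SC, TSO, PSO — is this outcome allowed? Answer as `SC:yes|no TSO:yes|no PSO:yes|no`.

SC:yes TSO:yes PSO:yes

outcome vector order: (thr0.a,thr1.a,thr1.b,thr2.a)
SC (11): (0,0,0,0), (0,0,0,1), (0,0,1,0), (0,0,1,1), (0,1,0,0), (0,1,0,1), (0,1,1,0), (0,1,1,1), (1,0,0,0), (1,0,1,0), (1,1,1,0)
TSO (11): (0,0,0,0), (0,0,0,1), (0,0,1,0), (0,0,1,1), (0,1,0,0), (0,1,0,1), (0,1,1,0), (0,1,1,1), (1,0,0,0), (1,0,1,0), (1,1,1,0)
PSO (12): (0,0,0,0), (0,0,0,1), (0,0,1,0), (0,0,1,1), (0,1,0,0), (0,1,0,1), (0,1,1,0), (0,1,1,1), (1,0,0,0), (1,0,1,0), (1,1,0,0), (1,1,1,0)
target (0,0,0,0) ∈ {SC,TSO,PSO}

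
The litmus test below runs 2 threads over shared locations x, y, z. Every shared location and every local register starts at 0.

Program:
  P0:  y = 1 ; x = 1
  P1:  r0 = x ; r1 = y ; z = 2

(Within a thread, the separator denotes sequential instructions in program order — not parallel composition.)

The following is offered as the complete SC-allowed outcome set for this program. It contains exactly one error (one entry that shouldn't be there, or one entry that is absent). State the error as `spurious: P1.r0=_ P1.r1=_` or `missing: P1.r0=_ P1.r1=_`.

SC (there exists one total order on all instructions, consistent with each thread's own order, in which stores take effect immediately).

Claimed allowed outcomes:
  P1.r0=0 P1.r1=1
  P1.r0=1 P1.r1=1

outcome vector order: (P1.r0,P1.r1)
SC: 3 outcomes — {00; 01; 11}
SC∖claimed = {00}

missing: P1.r0=0 P1.r1=0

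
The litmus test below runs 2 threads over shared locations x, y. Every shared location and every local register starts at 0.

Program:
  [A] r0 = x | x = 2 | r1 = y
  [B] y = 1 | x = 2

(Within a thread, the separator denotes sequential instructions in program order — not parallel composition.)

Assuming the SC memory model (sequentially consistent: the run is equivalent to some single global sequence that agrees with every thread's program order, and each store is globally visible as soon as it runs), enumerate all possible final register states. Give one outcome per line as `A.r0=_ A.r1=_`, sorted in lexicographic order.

outcome vector order: (A.r0,A.r1)
|SC outcomes| = 3

A.r0=0 A.r1=0
A.r0=0 A.r1=1
A.r0=2 A.r1=1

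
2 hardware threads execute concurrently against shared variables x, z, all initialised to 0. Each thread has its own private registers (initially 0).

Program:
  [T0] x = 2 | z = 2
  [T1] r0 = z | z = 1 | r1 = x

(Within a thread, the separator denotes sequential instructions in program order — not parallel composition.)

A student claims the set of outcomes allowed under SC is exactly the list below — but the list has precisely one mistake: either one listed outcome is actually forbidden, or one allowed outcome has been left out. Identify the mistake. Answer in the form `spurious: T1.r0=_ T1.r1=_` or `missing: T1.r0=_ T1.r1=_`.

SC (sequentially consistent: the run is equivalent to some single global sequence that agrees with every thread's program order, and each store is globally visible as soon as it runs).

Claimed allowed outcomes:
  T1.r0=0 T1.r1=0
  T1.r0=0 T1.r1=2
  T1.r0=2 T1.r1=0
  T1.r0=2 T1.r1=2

spurious: T1.r0=2 T1.r1=0

outcome vector order: (T1.r0,T1.r1)
[SC] allowed = {(0,0); (0,2); (2,2)}
claimed∖SC = {(2,0)}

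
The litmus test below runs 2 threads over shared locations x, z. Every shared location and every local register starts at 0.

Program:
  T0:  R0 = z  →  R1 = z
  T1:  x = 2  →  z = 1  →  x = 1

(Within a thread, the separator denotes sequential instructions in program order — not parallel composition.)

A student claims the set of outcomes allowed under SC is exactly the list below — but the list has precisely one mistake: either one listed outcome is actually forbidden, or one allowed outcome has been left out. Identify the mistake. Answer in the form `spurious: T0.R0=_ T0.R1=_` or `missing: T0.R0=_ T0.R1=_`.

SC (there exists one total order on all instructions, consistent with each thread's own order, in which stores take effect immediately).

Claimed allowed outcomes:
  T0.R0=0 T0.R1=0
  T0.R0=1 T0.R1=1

outcome vector order: (T0.R0,T0.R1)
SC (3): 00 01 11
SC∖claimed = {01}

missing: T0.R0=0 T0.R1=1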